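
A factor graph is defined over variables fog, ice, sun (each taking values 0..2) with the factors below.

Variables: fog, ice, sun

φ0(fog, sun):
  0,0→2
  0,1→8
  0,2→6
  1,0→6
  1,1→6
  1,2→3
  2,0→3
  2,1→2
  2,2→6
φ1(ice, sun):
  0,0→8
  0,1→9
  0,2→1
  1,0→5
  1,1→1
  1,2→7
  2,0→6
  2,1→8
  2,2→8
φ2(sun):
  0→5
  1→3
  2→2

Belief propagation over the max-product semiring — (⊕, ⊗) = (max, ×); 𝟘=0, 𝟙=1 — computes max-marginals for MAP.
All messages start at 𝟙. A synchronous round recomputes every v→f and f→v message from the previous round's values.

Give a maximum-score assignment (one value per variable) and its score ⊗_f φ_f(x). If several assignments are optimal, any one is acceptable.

init: all messages = 𝟙 over 3 values
r1 m[φ0→fog] = [8, 6, 6]
r1 m[φ0→sun] = [6, 8, 6]
r1 m[φ1→ice] = [9, 7, 8]
r1 m[φ1→sun] = [8, 9, 8]
r1 m[φ2→sun] = [5, 3, 2]
r1 m[fog→φ0] = [1, 1, 1]
r1 m[ice→φ1] = [1, 1, 1]
r1 m[sun→φ0] = [1, 1, 1]
r1 m[sun→φ1] = [1, 1, 1]
r1 m[sun→φ2] = [1, 1, 1]
r2 m[φ0→fog] = [8, 6, 6]
r2 m[φ0→sun] = [6, 8, 6]
r2 m[φ1→ice] = [9, 7, 8]
r2 m[φ1→sun] = [8, 9, 8]
r2 m[φ2→sun] = [5, 3, 2]
r2 m[fog→φ0] = [1, 1, 1]
r2 m[ice→φ1] = [1, 1, 1]
r2 m[sun→φ0] = [40, 27, 16]
r2 m[sun→φ1] = [30, 24, 12]
r2 m[sun→φ2] = [48, 72, 48]
r3 m[φ0→fog] = [216, 240, 120]
r3 m[φ0→sun] = [6, 8, 6]
r3 m[φ1→ice] = [240, 150, 192]
r3 m[φ1→sun] = [8, 9, 8]
r3 m[φ2→sun] = [5, 3, 2]
r3 m[fog→φ0] = [1, 1, 1]
r3 m[ice→φ1] = [1, 1, 1]
r3 m[sun→φ0] = [40, 27, 16]
r3 m[sun→φ1] = [30, 24, 12]
r3 m[sun→φ2] = [48, 72, 48]
r4 m[φ0→fog] = [216, 240, 120]
r4 m[φ0→sun] = [6, 8, 6]
r4 m[φ1→ice] = [240, 150, 192]
r4 m[φ1→sun] = [8, 9, 8]
r4 m[φ2→sun] = [5, 3, 2]
r4 m[fog→φ0] = [1, 1, 1]
r4 m[ice→φ1] = [1, 1, 1]
r4 m[sun→φ0] = [40, 27, 16]
r4 m[sun→φ1] = [30, 24, 12]
r4 m[sun→φ2] = [48, 72, 48]
fixed point reached at round 4
traceback from fog: (fog=1, ice=0, sun=0), score=240

assignment: (fog=1, ice=0, sun=0); score = 240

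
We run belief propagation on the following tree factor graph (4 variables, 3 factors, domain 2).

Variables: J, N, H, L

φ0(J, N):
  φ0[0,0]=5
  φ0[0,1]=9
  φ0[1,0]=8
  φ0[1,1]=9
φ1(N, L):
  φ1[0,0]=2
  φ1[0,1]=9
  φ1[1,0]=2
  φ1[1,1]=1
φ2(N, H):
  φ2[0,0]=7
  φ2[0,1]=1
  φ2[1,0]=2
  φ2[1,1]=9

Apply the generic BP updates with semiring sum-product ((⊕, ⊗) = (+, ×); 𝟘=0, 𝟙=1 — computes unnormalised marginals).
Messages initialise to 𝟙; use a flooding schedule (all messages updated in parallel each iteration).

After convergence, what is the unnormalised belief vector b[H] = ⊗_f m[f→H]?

b[H] = [1109, 629]

init: all messages = 𝟙 over 2 values
r1 m[φ0→J] = [14, 17]
r1 m[φ0→N] = [13, 18]
r1 m[φ1→N] = [11, 3]
r1 m[φ1→L] = [4, 10]
r1 m[φ2→N] = [8, 11]
r1 m[φ2→H] = [9, 10]
r1 m[J→φ0] = [1, 1]
r1 m[N→φ0] = [1, 1]
r1 m[N→φ1] = [1, 1]
r1 m[N→φ2] = [1, 1]
r1 m[H→φ2] = [1, 1]
r1 m[L→φ1] = [1, 1]
r2 m[φ0→J] = [14, 17]
r2 m[φ0→N] = [13, 18]
r2 m[φ1→N] = [11, 3]
r2 m[φ1→L] = [4, 10]
r2 m[φ2→N] = [8, 11]
r2 m[φ2→H] = [9, 10]
r2 m[J→φ0] = [1, 1]
r2 m[N→φ0] = [88, 33]
r2 m[N→φ1] = [104, 198]
r2 m[N→φ2] = [143, 54]
r2 m[H→φ2] = [1, 1]
r2 m[L→φ1] = [1, 1]
r3 m[φ0→J] = [737, 1001]
r3 m[φ0→N] = [13, 18]
r3 m[φ1→N] = [11, 3]
r3 m[φ1→L] = [604, 1134]
r3 m[φ2→N] = [8, 11]
r3 m[φ2→H] = [1109, 629]
r3 m[J→φ0] = [1, 1]
r3 m[N→φ0] = [88, 33]
r3 m[N→φ1] = [104, 198]
r3 m[N→φ2] = [143, 54]
r3 m[H→φ2] = [1, 1]
r3 m[L→φ1] = [1, 1]
r4 m[φ0→J] = [737, 1001]
r4 m[φ0→N] = [13, 18]
r4 m[φ1→N] = [11, 3]
r4 m[φ1→L] = [604, 1134]
r4 m[φ2→N] = [8, 11]
r4 m[φ2→H] = [1109, 629]
r4 m[J→φ0] = [1, 1]
r4 m[N→φ0] = [88, 33]
r4 m[N→φ1] = [104, 198]
r4 m[N→φ2] = [143, 54]
r4 m[H→φ2] = [1, 1]
r4 m[L→φ1] = [1, 1]
fixed point reached at round 4
b[H] = ⊗ incoming = [1109, 629]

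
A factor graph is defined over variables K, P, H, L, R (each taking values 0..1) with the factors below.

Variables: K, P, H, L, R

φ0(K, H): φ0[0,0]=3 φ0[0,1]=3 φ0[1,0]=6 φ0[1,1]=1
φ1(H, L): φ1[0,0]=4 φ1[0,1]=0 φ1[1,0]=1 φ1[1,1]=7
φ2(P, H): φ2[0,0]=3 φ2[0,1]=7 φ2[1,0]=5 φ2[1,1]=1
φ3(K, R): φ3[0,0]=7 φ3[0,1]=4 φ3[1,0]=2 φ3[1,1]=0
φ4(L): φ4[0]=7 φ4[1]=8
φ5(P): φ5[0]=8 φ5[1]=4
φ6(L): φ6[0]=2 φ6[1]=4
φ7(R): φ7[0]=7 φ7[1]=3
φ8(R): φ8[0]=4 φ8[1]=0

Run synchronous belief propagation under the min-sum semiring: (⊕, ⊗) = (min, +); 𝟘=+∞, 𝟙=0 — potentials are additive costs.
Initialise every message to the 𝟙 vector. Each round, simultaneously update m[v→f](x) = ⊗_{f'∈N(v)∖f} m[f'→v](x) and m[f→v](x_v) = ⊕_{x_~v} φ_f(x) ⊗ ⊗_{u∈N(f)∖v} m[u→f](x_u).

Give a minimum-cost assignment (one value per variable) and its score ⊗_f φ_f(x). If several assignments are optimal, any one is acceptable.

assignment: (K=1, P=1, H=1, L=0, R=1); score = 19

init: all messages = 𝟙 over 2 values
r1 m[φ0→K] = [3, 1]
r1 m[φ0→H] = [3, 1]
r1 m[φ1→H] = [0, 1]
r1 m[φ1→L] = [1, 0]
r1 m[φ2→P] = [3, 1]
r1 m[φ2→H] = [3, 1]
r1 m[φ3→K] = [4, 0]
r1 m[φ3→R] = [2, 0]
r1 m[φ4→L] = [7, 8]
r1 m[φ5→P] = [8, 4]
r1 m[φ6→L] = [2, 4]
r1 m[φ7→R] = [7, 3]
r1 m[φ8→R] = [4, 0]
r1 m[K→φ0] = [0, 0]
r1 m[K→φ3] = [0, 0]
r1 m[P→φ2] = [0, 0]
r1 m[P→φ5] = [0, 0]
r1 m[H→φ0] = [0, 0]
r1 m[H→φ1] = [0, 0]
r1 m[H→φ2] = [0, 0]
r1 m[L→φ1] = [0, 0]
r1 m[L→φ4] = [0, 0]
r1 m[L→φ6] = [0, 0]
r1 m[R→φ3] = [0, 0]
r1 m[R→φ7] = [0, 0]
r1 m[R→φ8] = [0, 0]
r2 m[φ0→K] = [3, 1]
r2 m[φ0→H] = [3, 1]
r2 m[φ1→H] = [0, 1]
r2 m[φ1→L] = [1, 0]
r2 m[φ2→P] = [3, 1]
r2 m[φ2→H] = [3, 1]
r2 m[φ3→K] = [4, 0]
r2 m[φ3→R] = [2, 0]
r2 m[φ4→L] = [7, 8]
r2 m[φ5→P] = [8, 4]
r2 m[φ6→L] = [2, 4]
r2 m[φ7→R] = [7, 3]
r2 m[φ8→R] = [4, 0]
r2 m[K→φ0] = [4, 0]
r2 m[K→φ3] = [3, 1]
r2 m[P→φ2] = [8, 4]
r2 m[P→φ5] = [3, 1]
r2 m[H→φ0] = [3, 2]
r2 m[H→φ1] = [6, 2]
r2 m[H→φ2] = [3, 2]
r2 m[L→φ1] = [9, 12]
r2 m[L→φ4] = [3, 4]
r2 m[L→φ6] = [8, 8]
r2 m[R→φ3] = [11, 3]
r2 m[R→φ7] = [6, 0]
r2 m[R→φ8] = [9, 3]
r3 m[φ0→K] = [5, 3]
r3 m[φ0→H] = [6, 1]
r3 m[φ1→H] = [12, 10]
r3 m[φ1→L] = [3, 6]
r3 m[φ2→P] = [6, 3]
r3 m[φ2→H] = [9, 5]
r3 m[φ3→K] = [7, 3]
r3 m[φ3→R] = [3, 1]
r3 m[φ4→L] = [7, 8]
r3 m[φ5→P] = [8, 4]
r3 m[φ6→L] = [2, 4]
r3 m[φ7→R] = [7, 3]
r3 m[φ8→R] = [4, 0]
r3 m[K→φ0] = [4, 0]
r3 m[K→φ3] = [3, 1]
r3 m[P→φ2] = [8, 4]
r3 m[P→φ5] = [3, 1]
r3 m[H→φ0] = [3, 2]
r3 m[H→φ1] = [6, 2]
r3 m[H→φ2] = [3, 2]
r3 m[L→φ1] = [9, 12]
r3 m[L→φ4] = [3, 4]
r3 m[L→φ6] = [8, 8]
r3 m[R→φ3] = [11, 3]
r3 m[R→φ7] = [6, 0]
r3 m[R→φ8] = [9, 3]
r4 m[φ0→K] = [5, 3]
r4 m[φ0→H] = [6, 1]
r4 m[φ1→H] = [12, 10]
r4 m[φ1→L] = [3, 6]
r4 m[φ2→P] = [6, 3]
r4 m[φ2→H] = [9, 5]
r4 m[φ3→K] = [7, 3]
r4 m[φ3→R] = [3, 1]
r4 m[φ4→L] = [7, 8]
r4 m[φ5→P] = [8, 4]
r4 m[φ6→L] = [2, 4]
r4 m[φ7→R] = [7, 3]
r4 m[φ8→R] = [4, 0]
r4 m[K→φ0] = [7, 3]
r4 m[K→φ3] = [5, 3]
r4 m[P→φ2] = [8, 4]
r4 m[P→φ5] = [6, 3]
r4 m[H→φ0] = [21, 15]
r4 m[H→φ1] = [15, 6]
r4 m[H→φ2] = [18, 11]
r4 m[L→φ1] = [9, 12]
r4 m[L→φ4] = [5, 10]
r4 m[L→φ6] = [10, 14]
r4 m[R→φ3] = [11, 3]
r4 m[R→φ7] = [7, 1]
r4 m[R→φ8] = [10, 4]
r5 m[φ0→K] = [18, 16]
r5 m[φ0→H] = [9, 4]
r5 m[φ1→H] = [12, 10]
r5 m[φ1→L] = [7, 13]
r5 m[φ2→P] = [18, 12]
r5 m[φ2→H] = [9, 5]
r5 m[φ3→K] = [7, 3]
r5 m[φ3→R] = [5, 3]
r5 m[φ4→L] = [7, 8]
r5 m[φ5→P] = [8, 4]
r5 m[φ6→L] = [2, 4]
r5 m[φ7→R] = [7, 3]
r5 m[φ8→R] = [4, 0]
r5 m[K→φ0] = [7, 3]
r5 m[K→φ3] = [5, 3]
r5 m[P→φ2] = [8, 4]
r5 m[P→φ5] = [6, 3]
r5 m[H→φ0] = [21, 15]
r5 m[H→φ1] = [15, 6]
r5 m[H→φ2] = [18, 11]
r5 m[L→φ1] = [9, 12]
r5 m[L→φ4] = [5, 10]
r5 m[L→φ6] = [10, 14]
r5 m[R→φ3] = [11, 3]
r5 m[R→φ7] = [7, 1]
r5 m[R→φ8] = [10, 4]
r6 m[φ0→K] = [18, 16]
r6 m[φ0→H] = [9, 4]
r6 m[φ1→H] = [12, 10]
r6 m[φ1→L] = [7, 13]
r6 m[φ2→P] = [18, 12]
r6 m[φ2→H] = [9, 5]
r6 m[φ3→K] = [7, 3]
r6 m[φ3→R] = [5, 3]
r6 m[φ4→L] = [7, 8]
r6 m[φ5→P] = [8, 4]
r6 m[φ6→L] = [2, 4]
r6 m[φ7→R] = [7, 3]
r6 m[φ8→R] = [4, 0]
r6 m[K→φ0] = [7, 3]
r6 m[K→φ3] = [18, 16]
r6 m[P→φ2] = [8, 4]
r6 m[P→φ5] = [18, 12]
r6 m[H→φ0] = [21, 15]
r6 m[H→φ1] = [18, 9]
r6 m[H→φ2] = [21, 14]
r6 m[L→φ1] = [9, 12]
r6 m[L→φ4] = [9, 17]
r6 m[L→φ6] = [14, 21]
r6 m[R→φ3] = [11, 3]
r6 m[R→φ7] = [9, 3]
r6 m[R→φ8] = [12, 6]
r7 m[φ0→K] = [18, 16]
r7 m[φ0→H] = [9, 4]
r7 m[φ1→H] = [12, 10]
r7 m[φ1→L] = [10, 16]
r7 m[φ2→P] = [21, 15]
r7 m[φ2→H] = [9, 5]
r7 m[φ3→K] = [7, 3]
r7 m[φ3→R] = [18, 16]
r7 m[φ4→L] = [7, 8]
r7 m[φ5→P] = [8, 4]
r7 m[φ6→L] = [2, 4]
r7 m[φ7→R] = [7, 3]
r7 m[φ8→R] = [4, 0]
r7 m[K→φ0] = [7, 3]
r7 m[K→φ3] = [18, 16]
r7 m[P→φ2] = [8, 4]
r7 m[P→φ5] = [18, 12]
r7 m[H→φ0] = [21, 15]
r7 m[H→φ1] = [18, 9]
r7 m[H→φ2] = [21, 14]
r7 m[L→φ1] = [9, 12]
r7 m[L→φ4] = [9, 17]
r7 m[L→φ6] = [14, 21]
r7 m[R→φ3] = [11, 3]
r7 m[R→φ7] = [9, 3]
r7 m[R→φ8] = [12, 6]
r8 m[φ0→K] = [18, 16]
r8 m[φ0→H] = [9, 4]
r8 m[φ1→H] = [12, 10]
r8 m[φ1→L] = [10, 16]
r8 m[φ2→P] = [21, 15]
r8 m[φ2→H] = [9, 5]
r8 m[φ3→K] = [7, 3]
r8 m[φ3→R] = [18, 16]
r8 m[φ4→L] = [7, 8]
r8 m[φ5→P] = [8, 4]
r8 m[φ6→L] = [2, 4]
r8 m[φ7→R] = [7, 3]
r8 m[φ8→R] = [4, 0]
r8 m[K→φ0] = [7, 3]
r8 m[K→φ3] = [18, 16]
r8 m[P→φ2] = [8, 4]
r8 m[P→φ5] = [21, 15]
r8 m[H→φ0] = [21, 15]
r8 m[H→φ1] = [18, 9]
r8 m[H→φ2] = [21, 14]
r8 m[L→φ1] = [9, 12]
r8 m[L→φ4] = [12, 20]
r8 m[L→φ6] = [17, 24]
r8 m[R→φ3] = [11, 3]
r8 m[R→φ7] = [22, 16]
r8 m[R→φ8] = [25, 19]
r9 m[φ0→K] = [18, 16]
r9 m[φ0→H] = [9, 4]
r9 m[φ1→H] = [12, 10]
r9 m[φ1→L] = [10, 16]
r9 m[φ2→P] = [21, 15]
r9 m[φ2→H] = [9, 5]
r9 m[φ3→K] = [7, 3]
r9 m[φ3→R] = [18, 16]
r9 m[φ4→L] = [7, 8]
r9 m[φ5→P] = [8, 4]
r9 m[φ6→L] = [2, 4]
r9 m[φ7→R] = [7, 3]
r9 m[φ8→R] = [4, 0]
r9 m[K→φ0] = [7, 3]
r9 m[K→φ3] = [18, 16]
r9 m[P→φ2] = [8, 4]
r9 m[P→φ5] = [21, 15]
r9 m[H→φ0] = [21, 15]
r9 m[H→φ1] = [18, 9]
r9 m[H→φ2] = [21, 14]
r9 m[L→φ1] = [9, 12]
r9 m[L→φ4] = [12, 20]
r9 m[L→φ6] = [17, 24]
r9 m[R→φ3] = [11, 3]
r9 m[R→φ7] = [22, 16]
r9 m[R→φ8] = [25, 19]
fixed point reached at round 9
traceback from K: (K=1, P=1, H=1, L=0, R=1), score=19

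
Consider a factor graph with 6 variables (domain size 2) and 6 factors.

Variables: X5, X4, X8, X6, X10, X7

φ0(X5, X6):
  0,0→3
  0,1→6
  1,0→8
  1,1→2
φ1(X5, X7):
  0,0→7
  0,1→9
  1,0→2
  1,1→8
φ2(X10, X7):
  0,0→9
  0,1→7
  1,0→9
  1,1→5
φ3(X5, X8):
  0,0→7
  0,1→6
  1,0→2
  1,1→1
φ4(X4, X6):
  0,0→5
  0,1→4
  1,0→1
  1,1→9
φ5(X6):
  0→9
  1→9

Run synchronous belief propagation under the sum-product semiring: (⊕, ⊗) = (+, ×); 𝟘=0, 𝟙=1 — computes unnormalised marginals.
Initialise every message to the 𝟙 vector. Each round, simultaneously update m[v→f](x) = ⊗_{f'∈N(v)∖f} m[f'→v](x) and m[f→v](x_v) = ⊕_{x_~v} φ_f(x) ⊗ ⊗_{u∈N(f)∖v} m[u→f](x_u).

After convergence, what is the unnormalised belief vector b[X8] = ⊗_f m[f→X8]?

b[X8] = [1591056, 1300968]

init: all messages = 𝟙 over 2 values
r1 m[φ0→X5] = [9, 10]
r1 m[φ0→X6] = [11, 8]
r1 m[φ1→X5] = [16, 10]
r1 m[φ1→X7] = [9, 17]
r1 m[φ2→X10] = [16, 14]
r1 m[φ2→X7] = [18, 12]
r1 m[φ3→X5] = [13, 3]
r1 m[φ3→X8] = [9, 7]
r1 m[φ4→X4] = [9, 10]
r1 m[φ4→X6] = [6, 13]
r1 m[φ5→X6] = [9, 9]
r1 m[X5→φ0] = [1, 1]
r1 m[X5→φ1] = [1, 1]
r1 m[X5→φ3] = [1, 1]
r1 m[X4→φ4] = [1, 1]
r1 m[X8→φ3] = [1, 1]
r1 m[X6→φ0] = [1, 1]
r1 m[X6→φ4] = [1, 1]
r1 m[X6→φ5] = [1, 1]
r1 m[X10→φ2] = [1, 1]
r1 m[X7→φ1] = [1, 1]
r1 m[X7→φ2] = [1, 1]
r2 m[φ0→X5] = [9, 10]
r2 m[φ0→X6] = [11, 8]
r2 m[φ1→X5] = [16, 10]
r2 m[φ1→X7] = [9, 17]
r2 m[φ2→X10] = [16, 14]
r2 m[φ2→X7] = [18, 12]
r2 m[φ3→X5] = [13, 3]
r2 m[φ3→X8] = [9, 7]
r2 m[φ4→X4] = [9, 10]
r2 m[φ4→X6] = [6, 13]
r2 m[φ5→X6] = [9, 9]
r2 m[X5→φ0] = [208, 30]
r2 m[X5→φ1] = [117, 30]
r2 m[X5→φ3] = [144, 100]
r2 m[X4→φ4] = [1, 1]
r2 m[X8→φ3] = [1, 1]
r2 m[X6→φ0] = [54, 117]
r2 m[X6→φ4] = [99, 72]
r2 m[X6→φ5] = [66, 104]
r2 m[X10→φ2] = [1, 1]
r2 m[X7→φ1] = [18, 12]
r2 m[X7→φ2] = [9, 17]
r3 m[φ0→X5] = [864, 666]
r3 m[φ0→X6] = [864, 1308]
r3 m[φ1→X5] = [234, 132]
r3 m[φ1→X7] = [879, 1293]
r3 m[φ2→X10] = [200, 166]
r3 m[φ2→X7] = [18, 12]
r3 m[φ3→X5] = [13, 3]
r3 m[φ3→X8] = [1208, 964]
r3 m[φ4→X4] = [783, 747]
r3 m[φ4→X6] = [6, 13]
r3 m[φ5→X6] = [9, 9]
r3 m[X5→φ0] = [208, 30]
r3 m[X5→φ1] = [117, 30]
r3 m[X5→φ3] = [144, 100]
r3 m[X4→φ4] = [1, 1]
r3 m[X8→φ3] = [1, 1]
r3 m[X6→φ0] = [54, 117]
r3 m[X6→φ4] = [99, 72]
r3 m[X6→φ5] = [66, 104]
r3 m[X10→φ2] = [1, 1]
r3 m[X7→φ1] = [18, 12]
r3 m[X7→φ2] = [9, 17]
r4 m[φ0→X5] = [864, 666]
r4 m[φ0→X6] = [864, 1308]
r4 m[φ1→X5] = [234, 132]
r4 m[φ1→X7] = [879, 1293]
r4 m[φ2→X10] = [200, 166]
r4 m[φ2→X7] = [18, 12]
r4 m[φ3→X5] = [13, 3]
r4 m[φ3→X8] = [1208, 964]
r4 m[φ4→X4] = [783, 747]
r4 m[φ4→X6] = [6, 13]
r4 m[φ5→X6] = [9, 9]
r4 m[X5→φ0] = [3042, 396]
r4 m[X5→φ1] = [11232, 1998]
r4 m[X5→φ3] = [202176, 87912]
r4 m[X4→φ4] = [1, 1]
r4 m[X8→φ3] = [1, 1]
r4 m[X6→φ0] = [54, 117]
r4 m[X6→φ4] = [7776, 11772]
r4 m[X6→φ5] = [5184, 17004]
r4 m[X10→φ2] = [1, 1]
r4 m[X7→φ1] = [18, 12]
r4 m[X7→φ2] = [879, 1293]
r5 m[φ0→X5] = [864, 666]
r5 m[φ0→X6] = [12294, 19044]
r5 m[φ1→X5] = [234, 132]
r5 m[φ1→X7] = [82620, 117072]
r5 m[φ2→X10] = [16962, 14376]
r5 m[φ2→X7] = [18, 12]
r5 m[φ3→X5] = [13, 3]
r5 m[φ3→X8] = [1591056, 1300968]
r5 m[φ4→X4] = [85968, 113724]
r5 m[φ4→X6] = [6, 13]
r5 m[φ5→X6] = [9, 9]
r5 m[X5→φ0] = [3042, 396]
r5 m[X5→φ1] = [11232, 1998]
r5 m[X5→φ3] = [202176, 87912]
r5 m[X4→φ4] = [1, 1]
r5 m[X8→φ3] = [1, 1]
r5 m[X6→φ0] = [54, 117]
r5 m[X6→φ4] = [7776, 11772]
r5 m[X6→φ5] = [5184, 17004]
r5 m[X10→φ2] = [1, 1]
r5 m[X7→φ1] = [18, 12]
r5 m[X7→φ2] = [879, 1293]
r6 m[φ0→X5] = [864, 666]
r6 m[φ0→X6] = [12294, 19044]
r6 m[φ1→X5] = [234, 132]
r6 m[φ1→X7] = [82620, 117072]
r6 m[φ2→X10] = [16962, 14376]
r6 m[φ2→X7] = [18, 12]
r6 m[φ3→X5] = [13, 3]
r6 m[φ3→X8] = [1591056, 1300968]
r6 m[φ4→X4] = [85968, 113724]
r6 m[φ4→X6] = [6, 13]
r6 m[φ5→X6] = [9, 9]
r6 m[X5→φ0] = [3042, 396]
r6 m[X5→φ1] = [11232, 1998]
r6 m[X5→φ3] = [202176, 87912]
r6 m[X4→φ4] = [1, 1]
r6 m[X8→φ3] = [1, 1]
r6 m[X6→φ0] = [54, 117]
r6 m[X6→φ4] = [110646, 171396]
r6 m[X6→φ5] = [73764, 247572]
r6 m[X10→φ2] = [1, 1]
r6 m[X7→φ1] = [18, 12]
r6 m[X7→φ2] = [82620, 117072]
r7 m[φ0→X5] = [864, 666]
r7 m[φ0→X6] = [12294, 19044]
r7 m[φ1→X5] = [234, 132]
r7 m[φ1→X7] = [82620, 117072]
r7 m[φ2→X10] = [1563084, 1328940]
r7 m[φ2→X7] = [18, 12]
r7 m[φ3→X5] = [13, 3]
r7 m[φ3→X8] = [1591056, 1300968]
r7 m[φ4→X4] = [1238814, 1653210]
r7 m[φ4→X6] = [6, 13]
r7 m[φ5→X6] = [9, 9]
r7 m[X5→φ0] = [3042, 396]
r7 m[X5→φ1] = [11232, 1998]
r7 m[X5→φ3] = [202176, 87912]
r7 m[X4→φ4] = [1, 1]
r7 m[X8→φ3] = [1, 1]
r7 m[X6→φ0] = [54, 117]
r7 m[X6→φ4] = [110646, 171396]
r7 m[X6→φ5] = [73764, 247572]
r7 m[X10→φ2] = [1, 1]
r7 m[X7→φ1] = [18, 12]
r7 m[X7→φ2] = [82620, 117072]
r8 m[φ0→X5] = [864, 666]
r8 m[φ0→X6] = [12294, 19044]
r8 m[φ1→X5] = [234, 132]
r8 m[φ1→X7] = [82620, 117072]
r8 m[φ2→X10] = [1563084, 1328940]
r8 m[φ2→X7] = [18, 12]
r8 m[φ3→X5] = [13, 3]
r8 m[φ3→X8] = [1591056, 1300968]
r8 m[φ4→X4] = [1238814, 1653210]
r8 m[φ4→X6] = [6, 13]
r8 m[φ5→X6] = [9, 9]
r8 m[X5→φ0] = [3042, 396]
r8 m[X5→φ1] = [11232, 1998]
r8 m[X5→φ3] = [202176, 87912]
r8 m[X4→φ4] = [1, 1]
r8 m[X8→φ3] = [1, 1]
r8 m[X6→φ0] = [54, 117]
r8 m[X6→φ4] = [110646, 171396]
r8 m[X6→φ5] = [73764, 247572]
r8 m[X10→φ2] = [1, 1]
r8 m[X7→φ1] = [18, 12]
r8 m[X7→φ2] = [82620, 117072]
fixed point reached at round 8
b[X8] = ⊗ incoming = [1591056, 1300968]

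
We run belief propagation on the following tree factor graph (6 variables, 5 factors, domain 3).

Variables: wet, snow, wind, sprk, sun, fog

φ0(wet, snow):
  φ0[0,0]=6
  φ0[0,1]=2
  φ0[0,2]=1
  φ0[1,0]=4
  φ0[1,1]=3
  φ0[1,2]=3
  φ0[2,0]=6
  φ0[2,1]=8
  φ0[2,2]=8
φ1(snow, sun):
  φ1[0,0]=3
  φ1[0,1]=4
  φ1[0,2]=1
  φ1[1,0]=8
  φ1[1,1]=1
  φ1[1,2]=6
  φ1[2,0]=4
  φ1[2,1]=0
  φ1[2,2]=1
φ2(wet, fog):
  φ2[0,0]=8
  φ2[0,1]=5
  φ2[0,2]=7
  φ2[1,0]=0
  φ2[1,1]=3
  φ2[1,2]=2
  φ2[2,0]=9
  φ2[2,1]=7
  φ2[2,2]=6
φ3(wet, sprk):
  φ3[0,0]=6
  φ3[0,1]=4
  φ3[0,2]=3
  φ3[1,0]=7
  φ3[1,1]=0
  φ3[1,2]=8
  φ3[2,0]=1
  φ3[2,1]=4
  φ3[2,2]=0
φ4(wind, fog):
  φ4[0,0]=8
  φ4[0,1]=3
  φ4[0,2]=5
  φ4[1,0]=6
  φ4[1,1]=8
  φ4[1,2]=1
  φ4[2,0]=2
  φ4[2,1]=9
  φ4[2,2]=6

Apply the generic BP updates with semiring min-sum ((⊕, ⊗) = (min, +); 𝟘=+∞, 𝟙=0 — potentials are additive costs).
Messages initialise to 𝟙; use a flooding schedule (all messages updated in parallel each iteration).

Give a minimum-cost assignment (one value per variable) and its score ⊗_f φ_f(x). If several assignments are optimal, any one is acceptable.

init: all messages = 𝟙 over 3 values
r1 m[φ0→wet] = [1, 3, 6]
r1 m[φ0→snow] = [4, 2, 1]
r1 m[φ1→snow] = [1, 1, 0]
r1 m[φ1→sun] = [3, 0, 1]
r1 m[φ2→wet] = [5, 0, 6]
r1 m[φ2→fog] = [0, 3, 2]
r1 m[φ3→wet] = [3, 0, 0]
r1 m[φ3→sprk] = [1, 0, 0]
r1 m[φ4→wind] = [3, 1, 2]
r1 m[φ4→fog] = [2, 3, 1]
r1 m[wet→φ0] = [0, 0, 0]
r1 m[wet→φ2] = [0, 0, 0]
r1 m[wet→φ3] = [0, 0, 0]
r1 m[snow→φ0] = [0, 0, 0]
r1 m[snow→φ1] = [0, 0, 0]
r1 m[wind→φ4] = [0, 0, 0]
r1 m[sprk→φ3] = [0, 0, 0]
r1 m[sun→φ1] = [0, 0, 0]
r1 m[fog→φ2] = [0, 0, 0]
r1 m[fog→φ4] = [0, 0, 0]
r2 m[φ0→wet] = [1, 3, 6]
r2 m[φ0→snow] = [4, 2, 1]
r2 m[φ1→snow] = [1, 1, 0]
r2 m[φ1→sun] = [3, 0, 1]
r2 m[φ2→wet] = [5, 0, 6]
r2 m[φ2→fog] = [0, 3, 2]
r2 m[φ3→wet] = [3, 0, 0]
r2 m[φ3→sprk] = [1, 0, 0]
r2 m[φ4→wind] = [3, 1, 2]
r2 m[φ4→fog] = [2, 3, 1]
r2 m[wet→φ0] = [8, 0, 6]
r2 m[wet→φ2] = [4, 3, 6]
r2 m[wet→φ3] = [6, 3, 12]
r2 m[snow→φ0] = [1, 1, 0]
r2 m[snow→φ1] = [4, 2, 1]
r2 m[wind→φ4] = [0, 0, 0]
r2 m[sprk→φ3] = [0, 0, 0]
r2 m[sun→φ1] = [0, 0, 0]
r2 m[fog→φ2] = [2, 3, 1]
r2 m[fog→φ4] = [0, 3, 2]
r3 m[φ0→wet] = [1, 3, 7]
r3 m[φ0→snow] = [4, 3, 3]
r3 m[φ1→snow] = [1, 1, 0]
r3 m[φ1→sun] = [5, 1, 2]
r3 m[φ2→wet] = [8, 2, 7]
r3 m[φ2→fog] = [3, 6, 5]
r3 m[φ3→wet] = [3, 0, 0]
r3 m[φ3→sprk] = [10, 3, 9]
r3 m[φ4→wind] = [6, 3, 2]
r3 m[φ4→fog] = [2, 3, 1]
r3 m[wet→φ0] = [8, 0, 6]
r3 m[wet→φ2] = [4, 3, 6]
r3 m[wet→φ3] = [6, 3, 12]
r3 m[snow→φ0] = [1, 1, 0]
r3 m[snow→φ1] = [4, 2, 1]
r3 m[wind→φ4] = [0, 0, 0]
r3 m[sprk→φ3] = [0, 0, 0]
r3 m[sun→φ1] = [0, 0, 0]
r3 m[fog→φ2] = [2, 3, 1]
r3 m[fog→φ4] = [0, 3, 2]
r4 m[φ0→wet] = [1, 3, 7]
r4 m[φ0→snow] = [4, 3, 3]
r4 m[φ1→snow] = [1, 1, 0]
r4 m[φ1→sun] = [5, 1, 2]
r4 m[φ2→wet] = [8, 2, 7]
r4 m[φ2→fog] = [3, 6, 5]
r4 m[φ3→wet] = [3, 0, 0]
r4 m[φ3→sprk] = [10, 3, 9]
r4 m[φ4→wind] = [6, 3, 2]
r4 m[φ4→fog] = [2, 3, 1]
r4 m[wet→φ0] = [11, 2, 7]
r4 m[wet→φ2] = [4, 3, 7]
r4 m[wet→φ3] = [9, 5, 14]
r4 m[snow→φ0] = [1, 1, 0]
r4 m[snow→φ1] = [4, 3, 3]
r4 m[wind→φ4] = [0, 0, 0]
r4 m[sprk→φ3] = [0, 0, 0]
r4 m[sun→φ1] = [0, 0, 0]
r4 m[fog→φ2] = [2, 3, 1]
r4 m[fog→φ4] = [3, 6, 5]
r5 m[φ0→wet] = [1, 3, 7]
r5 m[φ0→snow] = [6, 5, 5]
r5 m[φ1→snow] = [1, 1, 0]
r5 m[φ1→sun] = [7, 3, 4]
r5 m[φ2→wet] = [8, 2, 7]
r5 m[φ2→fog] = [3, 6, 5]
r5 m[φ3→wet] = [3, 0, 0]
r5 m[φ3→sprk] = [12, 5, 12]
r5 m[φ4→wind] = [9, 6, 5]
r5 m[φ4→fog] = [2, 3, 1]
r5 m[wet→φ0] = [11, 2, 7]
r5 m[wet→φ2] = [4, 3, 7]
r5 m[wet→φ3] = [9, 5, 14]
r5 m[snow→φ0] = [1, 1, 0]
r5 m[snow→φ1] = [4, 3, 3]
r5 m[wind→φ4] = [0, 0, 0]
r5 m[sprk→φ3] = [0, 0, 0]
r5 m[sun→φ1] = [0, 0, 0]
r5 m[fog→φ2] = [2, 3, 1]
r5 m[fog→φ4] = [3, 6, 5]
r6 m[φ0→wet] = [1, 3, 7]
r6 m[φ0→snow] = [6, 5, 5]
r6 m[φ1→snow] = [1, 1, 0]
r6 m[φ1→sun] = [7, 3, 4]
r6 m[φ2→wet] = [8, 2, 7]
r6 m[φ2→fog] = [3, 6, 5]
r6 m[φ3→wet] = [3, 0, 0]
r6 m[φ3→sprk] = [12, 5, 12]
r6 m[φ4→wind] = [9, 6, 5]
r6 m[φ4→fog] = [2, 3, 1]
r6 m[wet→φ0] = [11, 2, 7]
r6 m[wet→φ2] = [4, 3, 7]
r6 m[wet→φ3] = [9, 5, 14]
r6 m[snow→φ0] = [1, 1, 0]
r6 m[snow→φ1] = [6, 5, 5]
r6 m[wind→φ4] = [0, 0, 0]
r6 m[sprk→φ3] = [0, 0, 0]
r6 m[sun→φ1] = [0, 0, 0]
r6 m[fog→φ2] = [2, 3, 1]
r6 m[fog→φ4] = [3, 6, 5]
r7 m[φ0→wet] = [1, 3, 7]
r7 m[φ0→snow] = [6, 5, 5]
r7 m[φ1→snow] = [1, 1, 0]
r7 m[φ1→sun] = [9, 5, 6]
r7 m[φ2→wet] = [8, 2, 7]
r7 m[φ2→fog] = [3, 6, 5]
r7 m[φ3→wet] = [3, 0, 0]
r7 m[φ3→sprk] = [12, 5, 12]
r7 m[φ4→wind] = [9, 6, 5]
r7 m[φ4→fog] = [2, 3, 1]
r7 m[wet→φ0] = [11, 2, 7]
r7 m[wet→φ2] = [4, 3, 7]
r7 m[wet→φ3] = [9, 5, 14]
r7 m[snow→φ0] = [1, 1, 0]
r7 m[snow→φ1] = [6, 5, 5]
r7 m[wind→φ4] = [0, 0, 0]
r7 m[sprk→φ3] = [0, 0, 0]
r7 m[sun→φ1] = [0, 0, 0]
r7 m[fog→φ2] = [2, 3, 1]
r7 m[fog→φ4] = [3, 6, 5]
r8 m[φ0→wet] = [1, 3, 7]
r8 m[φ0→snow] = [6, 5, 5]
r8 m[φ1→snow] = [1, 1, 0]
r8 m[φ1→sun] = [9, 5, 6]
r8 m[φ2→wet] = [8, 2, 7]
r8 m[φ2→fog] = [3, 6, 5]
r8 m[φ3→wet] = [3, 0, 0]
r8 m[φ3→sprk] = [12, 5, 12]
r8 m[φ4→wind] = [9, 6, 5]
r8 m[φ4→fog] = [2, 3, 1]
r8 m[wet→φ0] = [11, 2, 7]
r8 m[wet→φ2] = [4, 3, 7]
r8 m[wet→φ3] = [9, 5, 14]
r8 m[snow→φ0] = [1, 1, 0]
r8 m[snow→φ1] = [6, 5, 5]
r8 m[wind→φ4] = [0, 0, 0]
r8 m[sprk→φ3] = [0, 0, 0]
r8 m[sun→φ1] = [0, 0, 0]
r8 m[fog→φ2] = [2, 3, 1]
r8 m[fog→φ4] = [3, 6, 5]
fixed point reached at round 8
traceback from wet: (wet=1, snow=2, wind=2, sprk=1, sun=1, fog=0), score=5

assignment: (wet=1, snow=2, wind=2, sprk=1, sun=1, fog=0); score = 5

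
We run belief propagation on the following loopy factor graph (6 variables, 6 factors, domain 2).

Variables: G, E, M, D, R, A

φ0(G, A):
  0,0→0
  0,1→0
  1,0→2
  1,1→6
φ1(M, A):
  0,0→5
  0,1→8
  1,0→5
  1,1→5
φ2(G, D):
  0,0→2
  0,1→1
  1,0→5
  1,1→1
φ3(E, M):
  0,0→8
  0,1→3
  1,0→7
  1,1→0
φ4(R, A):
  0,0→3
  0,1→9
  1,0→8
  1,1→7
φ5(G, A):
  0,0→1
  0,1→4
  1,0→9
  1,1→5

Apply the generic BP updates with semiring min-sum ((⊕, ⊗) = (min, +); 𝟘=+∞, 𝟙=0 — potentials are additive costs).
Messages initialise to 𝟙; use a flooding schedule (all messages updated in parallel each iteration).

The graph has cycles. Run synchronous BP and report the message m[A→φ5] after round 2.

message @ round 2 = [8, 12]

init: all messages = 𝟙 over 2 values
r1 m[φ0→G] = [0, 2]
r1 m[φ0→A] = [0, 0]
r1 m[φ1→M] = [5, 5]
r1 m[φ1→A] = [5, 5]
r1 m[φ2→G] = [1, 1]
r1 m[φ2→D] = [2, 1]
r1 m[φ3→E] = [3, 0]
r1 m[φ3→M] = [7, 0]
r1 m[φ4→R] = [3, 7]
r1 m[φ4→A] = [3, 7]
r1 m[φ5→G] = [1, 5]
r1 m[φ5→A] = [1, 4]
r1 m[G→φ0] = [0, 0]
r1 m[G→φ2] = [0, 0]
r1 m[G→φ5] = [0, 0]
r1 m[E→φ3] = [0, 0]
r1 m[M→φ1] = [0, 0]
r1 m[M→φ3] = [0, 0]
r1 m[D→φ2] = [0, 0]
r1 m[R→φ4] = [0, 0]
r1 m[A→φ0] = [0, 0]
r1 m[A→φ1] = [0, 0]
r1 m[A→φ4] = [0, 0]
r1 m[A→φ5] = [0, 0]
r2 m[φ0→G] = [0, 2]
r2 m[φ0→A] = [0, 0]
r2 m[φ1→M] = [5, 5]
r2 m[φ1→A] = [5, 5]
r2 m[φ2→G] = [1, 1]
r2 m[φ2→D] = [2, 1]
r2 m[φ3→E] = [3, 0]
r2 m[φ3→M] = [7, 0]
r2 m[φ4→R] = [3, 7]
r2 m[φ4→A] = [3, 7]
r2 m[φ5→G] = [1, 5]
r2 m[φ5→A] = [1, 4]
r2 m[G→φ0] = [2, 6]
r2 m[G→φ2] = [1, 7]
r2 m[G→φ5] = [1, 3]
r2 m[E→φ3] = [0, 0]
r2 m[M→φ1] = [7, 0]
r2 m[M→φ3] = [5, 5]
r2 m[D→φ2] = [0, 0]
r2 m[R→φ4] = [0, 0]
r2 m[A→φ0] = [9, 16]
r2 m[A→φ1] = [4, 11]
r2 m[A→φ4] = [6, 9]
r2 m[A→φ5] = [8, 12]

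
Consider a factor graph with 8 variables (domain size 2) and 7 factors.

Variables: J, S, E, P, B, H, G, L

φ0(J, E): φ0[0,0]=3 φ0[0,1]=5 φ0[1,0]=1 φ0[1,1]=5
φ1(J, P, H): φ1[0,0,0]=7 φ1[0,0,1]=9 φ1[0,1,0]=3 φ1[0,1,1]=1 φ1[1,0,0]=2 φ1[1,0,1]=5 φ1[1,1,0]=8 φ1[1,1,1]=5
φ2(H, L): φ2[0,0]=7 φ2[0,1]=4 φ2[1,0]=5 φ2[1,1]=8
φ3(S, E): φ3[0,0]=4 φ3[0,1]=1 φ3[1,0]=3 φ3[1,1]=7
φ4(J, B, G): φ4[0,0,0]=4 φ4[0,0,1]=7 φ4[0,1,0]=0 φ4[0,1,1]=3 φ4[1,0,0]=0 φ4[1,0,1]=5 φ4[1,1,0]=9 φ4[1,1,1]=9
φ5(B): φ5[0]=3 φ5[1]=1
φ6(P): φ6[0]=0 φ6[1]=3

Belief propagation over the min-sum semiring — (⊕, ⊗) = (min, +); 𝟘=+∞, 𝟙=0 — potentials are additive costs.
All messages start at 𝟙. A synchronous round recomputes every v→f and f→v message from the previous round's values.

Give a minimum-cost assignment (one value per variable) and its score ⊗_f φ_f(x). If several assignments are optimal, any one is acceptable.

assignment: (J=1, S=1, E=0, P=0, B=0, H=0, G=0, L=1); score = 13

init: all messages = 𝟙 over 2 values
r1 m[φ0→J] = [3, 1]
r1 m[φ0→E] = [1, 5]
r1 m[φ1→J] = [1, 2]
r1 m[φ1→P] = [2, 1]
r1 m[φ1→H] = [2, 1]
r1 m[φ2→H] = [4, 5]
r1 m[φ2→L] = [5, 4]
r1 m[φ3→S] = [1, 3]
r1 m[φ3→E] = [3, 1]
r1 m[φ4→J] = [0, 0]
r1 m[φ4→B] = [0, 0]
r1 m[φ4→G] = [0, 3]
r1 m[φ5→B] = [3, 1]
r1 m[φ6→P] = [0, 3]
r1 m[J→φ0] = [0, 0]
r1 m[J→φ1] = [0, 0]
r1 m[J→φ4] = [0, 0]
r1 m[S→φ3] = [0, 0]
r1 m[E→φ0] = [0, 0]
r1 m[E→φ3] = [0, 0]
r1 m[P→φ1] = [0, 0]
r1 m[P→φ6] = [0, 0]
r1 m[B→φ4] = [0, 0]
r1 m[B→φ5] = [0, 0]
r1 m[H→φ1] = [0, 0]
r1 m[H→φ2] = [0, 0]
r1 m[G→φ4] = [0, 0]
r1 m[L→φ2] = [0, 0]
r2 m[φ0→J] = [3, 1]
r2 m[φ0→E] = [1, 5]
r2 m[φ1→J] = [1, 2]
r2 m[φ1→P] = [2, 1]
r2 m[φ1→H] = [2, 1]
r2 m[φ2→H] = [4, 5]
r2 m[φ2→L] = [5, 4]
r2 m[φ3→S] = [1, 3]
r2 m[φ3→E] = [3, 1]
r2 m[φ4→J] = [0, 0]
r2 m[φ4→B] = [0, 0]
r2 m[φ4→G] = [0, 3]
r2 m[φ5→B] = [3, 1]
r2 m[φ6→P] = [0, 3]
r2 m[J→φ0] = [1, 2]
r2 m[J→φ1] = [3, 1]
r2 m[J→φ4] = [4, 3]
r2 m[S→φ3] = [0, 0]
r2 m[E→φ0] = [3, 1]
r2 m[E→φ3] = [1, 5]
r2 m[P→φ1] = [0, 3]
r2 m[P→φ6] = [2, 1]
r2 m[B→φ4] = [3, 1]
r2 m[B→φ5] = [0, 0]
r2 m[H→φ1] = [4, 5]
r2 m[H→φ2] = [2, 1]
r2 m[G→φ4] = [0, 0]
r2 m[L→φ2] = [0, 0]
r3 m[φ0→J] = [6, 4]
r3 m[φ0→E] = [3, 6]
r3 m[φ1→J] = [9, 6]
r3 m[φ1→P] = [7, 9]
r3 m[φ1→H] = [3, 6]
r3 m[φ2→H] = [4, 5]
r3 m[φ2→L] = [6, 6]
r3 m[φ3→S] = [5, 4]
r3 m[φ3→E] = [3, 1]
r3 m[φ4→J] = [1, 3]
r3 m[φ4→B] = [3, 4]
r3 m[φ4→G] = [5, 8]
r3 m[φ5→B] = [3, 1]
r3 m[φ6→P] = [0, 3]
r3 m[J→φ0] = [1, 2]
r3 m[J→φ1] = [3, 1]
r3 m[J→φ4] = [4, 3]
r3 m[S→φ3] = [0, 0]
r3 m[E→φ0] = [3, 1]
r3 m[E→φ3] = [1, 5]
r3 m[P→φ1] = [0, 3]
r3 m[P→φ6] = [2, 1]
r3 m[B→φ4] = [3, 1]
r3 m[B→φ5] = [0, 0]
r3 m[H→φ1] = [4, 5]
r3 m[H→φ2] = [2, 1]
r3 m[G→φ4] = [0, 0]
r3 m[L→φ2] = [0, 0]
r4 m[φ0→J] = [6, 4]
r4 m[φ0→E] = [3, 6]
r4 m[φ1→J] = [9, 6]
r4 m[φ1→P] = [7, 9]
r4 m[φ1→H] = [3, 6]
r4 m[φ2→H] = [4, 5]
r4 m[φ2→L] = [6, 6]
r4 m[φ3→S] = [5, 4]
r4 m[φ3→E] = [3, 1]
r4 m[φ4→J] = [1, 3]
r4 m[φ4→B] = [3, 4]
r4 m[φ4→G] = [5, 8]
r4 m[φ5→B] = [3, 1]
r4 m[φ6→P] = [0, 3]
r4 m[J→φ0] = [10, 9]
r4 m[J→φ1] = [7, 7]
r4 m[J→φ4] = [15, 10]
r4 m[S→φ3] = [0, 0]
r4 m[E→φ0] = [3, 1]
r4 m[E→φ3] = [3, 6]
r4 m[P→φ1] = [0, 3]
r4 m[P→φ6] = [7, 9]
r4 m[B→φ4] = [3, 1]
r4 m[B→φ5] = [3, 4]
r4 m[H→φ1] = [4, 5]
r4 m[H→φ2] = [3, 6]
r4 m[G→φ4] = [0, 0]
r4 m[L→φ2] = [0, 0]
r5 m[φ0→J] = [6, 4]
r5 m[φ0→E] = [10, 14]
r5 m[φ1→J] = [9, 6]
r5 m[φ1→P] = [13, 13]
r5 m[φ1→H] = [9, 11]
r5 m[φ2→H] = [4, 5]
r5 m[φ2→L] = [10, 7]
r5 m[φ3→S] = [7, 6]
r5 m[φ3→E] = [3, 1]
r5 m[φ4→J] = [1, 3]
r5 m[φ4→B] = [10, 15]
r5 m[φ4→G] = [13, 18]
r5 m[φ5→B] = [3, 1]
r5 m[φ6→P] = [0, 3]
r5 m[J→φ0] = [10, 9]
r5 m[J→φ1] = [7, 7]
r5 m[J→φ4] = [15, 10]
r5 m[S→φ3] = [0, 0]
r5 m[E→φ0] = [3, 1]
r5 m[E→φ3] = [3, 6]
r5 m[P→φ1] = [0, 3]
r5 m[P→φ6] = [7, 9]
r5 m[B→φ4] = [3, 1]
r5 m[B→φ5] = [3, 4]
r5 m[H→φ1] = [4, 5]
r5 m[H→φ2] = [3, 6]
r5 m[G→φ4] = [0, 0]
r5 m[L→φ2] = [0, 0]
r6 m[φ0→J] = [6, 4]
r6 m[φ0→E] = [10, 14]
r6 m[φ1→J] = [9, 6]
r6 m[φ1→P] = [13, 13]
r6 m[φ1→H] = [9, 11]
r6 m[φ2→H] = [4, 5]
r6 m[φ2→L] = [10, 7]
r6 m[φ3→S] = [7, 6]
r6 m[φ3→E] = [3, 1]
r6 m[φ4→J] = [1, 3]
r6 m[φ4→B] = [10, 15]
r6 m[φ4→G] = [13, 18]
r6 m[φ5→B] = [3, 1]
r6 m[φ6→P] = [0, 3]
r6 m[J→φ0] = [10, 9]
r6 m[J→φ1] = [7, 7]
r6 m[J→φ4] = [15, 10]
r6 m[S→φ3] = [0, 0]
r6 m[E→φ0] = [3, 1]
r6 m[E→φ3] = [10, 14]
r6 m[P→φ1] = [0, 3]
r6 m[P→φ6] = [13, 13]
r6 m[B→φ4] = [3, 1]
r6 m[B→φ5] = [10, 15]
r6 m[H→φ1] = [4, 5]
r6 m[H→φ2] = [9, 11]
r6 m[G→φ4] = [0, 0]
r6 m[L→φ2] = [0, 0]
r7 m[φ0→J] = [6, 4]
r7 m[φ0→E] = [10, 14]
r7 m[φ1→J] = [9, 6]
r7 m[φ1→P] = [13, 13]
r7 m[φ1→H] = [9, 11]
r7 m[φ2→H] = [4, 5]
r7 m[φ2→L] = [16, 13]
r7 m[φ3→S] = [14, 13]
r7 m[φ3→E] = [3, 1]
r7 m[φ4→J] = [1, 3]
r7 m[φ4→B] = [10, 15]
r7 m[φ4→G] = [13, 18]
r7 m[φ5→B] = [3, 1]
r7 m[φ6→P] = [0, 3]
r7 m[J→φ0] = [10, 9]
r7 m[J→φ1] = [7, 7]
r7 m[J→φ4] = [15, 10]
r7 m[S→φ3] = [0, 0]
r7 m[E→φ0] = [3, 1]
r7 m[E→φ3] = [10, 14]
r7 m[P→φ1] = [0, 3]
r7 m[P→φ6] = [13, 13]
r7 m[B→φ4] = [3, 1]
r7 m[B→φ5] = [10, 15]
r7 m[H→φ1] = [4, 5]
r7 m[H→φ2] = [9, 11]
r7 m[G→φ4] = [0, 0]
r7 m[L→φ2] = [0, 0]
r8 m[φ0→J] = [6, 4]
r8 m[φ0→E] = [10, 14]
r8 m[φ1→J] = [9, 6]
r8 m[φ1→P] = [13, 13]
r8 m[φ1→H] = [9, 11]
r8 m[φ2→H] = [4, 5]
r8 m[φ2→L] = [16, 13]
r8 m[φ3→S] = [14, 13]
r8 m[φ3→E] = [3, 1]
r8 m[φ4→J] = [1, 3]
r8 m[φ4→B] = [10, 15]
r8 m[φ4→G] = [13, 18]
r8 m[φ5→B] = [3, 1]
r8 m[φ6→P] = [0, 3]
r8 m[J→φ0] = [10, 9]
r8 m[J→φ1] = [7, 7]
r8 m[J→φ4] = [15, 10]
r8 m[S→φ3] = [0, 0]
r8 m[E→φ0] = [3, 1]
r8 m[E→φ3] = [10, 14]
r8 m[P→φ1] = [0, 3]
r8 m[P→φ6] = [13, 13]
r8 m[B→φ4] = [3, 1]
r8 m[B→φ5] = [10, 15]
r8 m[H→φ1] = [4, 5]
r8 m[H→φ2] = [9, 11]
r8 m[G→φ4] = [0, 0]
r8 m[L→φ2] = [0, 0]
fixed point reached at round 8
traceback from J: (J=1, S=1, E=0, P=0, B=0, H=0, G=0, L=1), score=13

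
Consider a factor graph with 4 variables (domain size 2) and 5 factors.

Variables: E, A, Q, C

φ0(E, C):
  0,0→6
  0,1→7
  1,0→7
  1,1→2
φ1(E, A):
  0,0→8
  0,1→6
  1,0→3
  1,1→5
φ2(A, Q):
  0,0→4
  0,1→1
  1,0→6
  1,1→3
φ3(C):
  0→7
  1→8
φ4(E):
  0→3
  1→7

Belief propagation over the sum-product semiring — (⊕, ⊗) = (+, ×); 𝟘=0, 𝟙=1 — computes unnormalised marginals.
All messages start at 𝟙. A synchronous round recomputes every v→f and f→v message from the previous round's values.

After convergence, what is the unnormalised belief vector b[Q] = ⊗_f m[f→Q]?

b[Q] = [39102, 15834]

init: all messages = 𝟙 over 2 values
r1 m[φ0→E] = [13, 9]
r1 m[φ0→C] = [13, 9]
r1 m[φ1→E] = [14, 8]
r1 m[φ1→A] = [11, 11]
r1 m[φ2→A] = [5, 9]
r1 m[φ2→Q] = [10, 4]
r1 m[φ3→C] = [7, 8]
r1 m[φ4→E] = [3, 7]
r1 m[E→φ0] = [1, 1]
r1 m[E→φ1] = [1, 1]
r1 m[E→φ4] = [1, 1]
r1 m[A→φ1] = [1, 1]
r1 m[A→φ2] = [1, 1]
r1 m[Q→φ2] = [1, 1]
r1 m[C→φ0] = [1, 1]
r1 m[C→φ3] = [1, 1]
r2 m[φ0→E] = [13, 9]
r2 m[φ0→C] = [13, 9]
r2 m[φ1→E] = [14, 8]
r2 m[φ1→A] = [11, 11]
r2 m[φ2→A] = [5, 9]
r2 m[φ2→Q] = [10, 4]
r2 m[φ3→C] = [7, 8]
r2 m[φ4→E] = [3, 7]
r2 m[E→φ0] = [42, 56]
r2 m[E→φ1] = [39, 63]
r2 m[E→φ4] = [182, 72]
r2 m[A→φ1] = [5, 9]
r2 m[A→φ2] = [11, 11]
r2 m[Q→φ2] = [1, 1]
r2 m[C→φ0] = [7, 8]
r2 m[C→φ3] = [13, 9]
r3 m[φ0→E] = [98, 65]
r3 m[φ0→C] = [644, 406]
r3 m[φ1→E] = [94, 60]
r3 m[φ1→A] = [501, 549]
r3 m[φ2→A] = [5, 9]
r3 m[φ2→Q] = [110, 44]
r3 m[φ3→C] = [7, 8]
r3 m[φ4→E] = [3, 7]
r3 m[E→φ0] = [42, 56]
r3 m[E→φ1] = [39, 63]
r3 m[E→φ4] = [182, 72]
r3 m[A→φ1] = [5, 9]
r3 m[A→φ2] = [11, 11]
r3 m[Q→φ2] = [1, 1]
r3 m[C→φ0] = [7, 8]
r3 m[C→φ3] = [13, 9]
r4 m[φ0→E] = [98, 65]
r4 m[φ0→C] = [644, 406]
r4 m[φ1→E] = [94, 60]
r4 m[φ1→A] = [501, 549]
r4 m[φ2→A] = [5, 9]
r4 m[φ2→Q] = [110, 44]
r4 m[φ3→C] = [7, 8]
r4 m[φ4→E] = [3, 7]
r4 m[E→φ0] = [282, 420]
r4 m[E→φ1] = [294, 455]
r4 m[E→φ4] = [9212, 3900]
r4 m[A→φ1] = [5, 9]
r4 m[A→φ2] = [501, 549]
r4 m[Q→φ2] = [1, 1]
r4 m[C→φ0] = [7, 8]
r4 m[C→φ3] = [644, 406]
r5 m[φ0→E] = [98, 65]
r5 m[φ0→C] = [4632, 2814]
r5 m[φ1→E] = [94, 60]
r5 m[φ1→A] = [3717, 4039]
r5 m[φ2→A] = [5, 9]
r5 m[φ2→Q] = [5298, 2148]
r5 m[φ3→C] = [7, 8]
r5 m[φ4→E] = [3, 7]
r5 m[E→φ0] = [282, 420]
r5 m[E→φ1] = [294, 455]
r5 m[E→φ4] = [9212, 3900]
r5 m[A→φ1] = [5, 9]
r5 m[A→φ2] = [501, 549]
r5 m[Q→φ2] = [1, 1]
r5 m[C→φ0] = [7, 8]
r5 m[C→φ3] = [644, 406]
r6 m[φ0→E] = [98, 65]
r6 m[φ0→C] = [4632, 2814]
r6 m[φ1→E] = [94, 60]
r6 m[φ1→A] = [3717, 4039]
r6 m[φ2→A] = [5, 9]
r6 m[φ2→Q] = [5298, 2148]
r6 m[φ3→C] = [7, 8]
r6 m[φ4→E] = [3, 7]
r6 m[E→φ0] = [282, 420]
r6 m[E→φ1] = [294, 455]
r6 m[E→φ4] = [9212, 3900]
r6 m[A→φ1] = [5, 9]
r6 m[A→φ2] = [3717, 4039]
r6 m[Q→φ2] = [1, 1]
r6 m[C→φ0] = [7, 8]
r6 m[C→φ3] = [4632, 2814]
r7 m[φ0→E] = [98, 65]
r7 m[φ0→C] = [4632, 2814]
r7 m[φ1→E] = [94, 60]
r7 m[φ1→A] = [3717, 4039]
r7 m[φ2→A] = [5, 9]
r7 m[φ2→Q] = [39102, 15834]
r7 m[φ3→C] = [7, 8]
r7 m[φ4→E] = [3, 7]
r7 m[E→φ0] = [282, 420]
r7 m[E→φ1] = [294, 455]
r7 m[E→φ4] = [9212, 3900]
r7 m[A→φ1] = [5, 9]
r7 m[A→φ2] = [3717, 4039]
r7 m[Q→φ2] = [1, 1]
r7 m[C→φ0] = [7, 8]
r7 m[C→φ3] = [4632, 2814]
r8 m[φ0→E] = [98, 65]
r8 m[φ0→C] = [4632, 2814]
r8 m[φ1→E] = [94, 60]
r8 m[φ1→A] = [3717, 4039]
r8 m[φ2→A] = [5, 9]
r8 m[φ2→Q] = [39102, 15834]
r8 m[φ3→C] = [7, 8]
r8 m[φ4→E] = [3, 7]
r8 m[E→φ0] = [282, 420]
r8 m[E→φ1] = [294, 455]
r8 m[E→φ4] = [9212, 3900]
r8 m[A→φ1] = [5, 9]
r8 m[A→φ2] = [3717, 4039]
r8 m[Q→φ2] = [1, 1]
r8 m[C→φ0] = [7, 8]
r8 m[C→φ3] = [4632, 2814]
fixed point reached at round 8
b[Q] = ⊗ incoming = [39102, 15834]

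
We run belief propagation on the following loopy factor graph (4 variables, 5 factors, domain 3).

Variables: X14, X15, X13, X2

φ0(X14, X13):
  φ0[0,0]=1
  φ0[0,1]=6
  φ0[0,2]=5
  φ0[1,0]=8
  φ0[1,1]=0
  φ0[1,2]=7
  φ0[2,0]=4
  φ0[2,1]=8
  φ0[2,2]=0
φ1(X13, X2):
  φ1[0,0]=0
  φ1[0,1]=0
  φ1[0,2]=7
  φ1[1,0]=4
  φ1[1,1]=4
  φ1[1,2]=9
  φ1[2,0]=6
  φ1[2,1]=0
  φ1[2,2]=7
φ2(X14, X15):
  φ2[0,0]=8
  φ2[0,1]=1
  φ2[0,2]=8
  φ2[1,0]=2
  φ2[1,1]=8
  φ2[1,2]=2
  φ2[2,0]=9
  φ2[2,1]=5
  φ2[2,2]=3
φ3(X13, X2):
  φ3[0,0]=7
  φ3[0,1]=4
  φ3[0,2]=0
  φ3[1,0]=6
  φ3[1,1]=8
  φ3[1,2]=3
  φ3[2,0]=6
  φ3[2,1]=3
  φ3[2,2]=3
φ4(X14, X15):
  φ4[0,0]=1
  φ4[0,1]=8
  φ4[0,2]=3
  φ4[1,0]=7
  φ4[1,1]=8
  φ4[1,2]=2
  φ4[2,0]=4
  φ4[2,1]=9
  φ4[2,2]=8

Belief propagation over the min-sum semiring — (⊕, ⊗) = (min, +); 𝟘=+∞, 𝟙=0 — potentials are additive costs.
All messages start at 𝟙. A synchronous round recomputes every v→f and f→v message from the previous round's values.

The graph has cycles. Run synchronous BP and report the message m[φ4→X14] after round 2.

message @ round 2 = [1, 2, 4]

init: all messages = 𝟙 over 3 values
r1 m[φ0→X14] = [1, 0, 0]
r1 m[φ0→X13] = [1, 0, 0]
r1 m[φ1→X13] = [0, 4, 0]
r1 m[φ1→X2] = [0, 0, 7]
r1 m[φ2→X14] = [1, 2, 3]
r1 m[φ2→X15] = [2, 1, 2]
r1 m[φ3→X13] = [0, 3, 3]
r1 m[φ3→X2] = [6, 3, 0]
r1 m[φ4→X14] = [1, 2, 4]
r1 m[φ4→X15] = [1, 8, 2]
r1 m[X14→φ0] = [0, 0, 0]
r1 m[X14→φ2] = [0, 0, 0]
r1 m[X14→φ4] = [0, 0, 0]
r1 m[X15→φ2] = [0, 0, 0]
r1 m[X15→φ4] = [0, 0, 0]
r1 m[X13→φ0] = [0, 0, 0]
r1 m[X13→φ1] = [0, 0, 0]
r1 m[X13→φ3] = [0, 0, 0]
r1 m[X2→φ1] = [0, 0, 0]
r1 m[X2→φ3] = [0, 0, 0]
r2 m[φ0→X14] = [1, 0, 0]
r2 m[φ0→X13] = [1, 0, 0]
r2 m[φ1→X13] = [0, 4, 0]
r2 m[φ1→X2] = [0, 0, 7]
r2 m[φ2→X14] = [1, 2, 3]
r2 m[φ2→X15] = [2, 1, 2]
r2 m[φ3→X13] = [0, 3, 3]
r2 m[φ3→X2] = [6, 3, 0]
r2 m[φ4→X14] = [1, 2, 4]
r2 m[φ4→X15] = [1, 8, 2]
r2 m[X14→φ0] = [2, 4, 7]
r2 m[X14→φ2] = [2, 2, 4]
r2 m[X14→φ4] = [2, 2, 3]
r2 m[X15→φ2] = [1, 8, 2]
r2 m[X15→φ4] = [2, 1, 2]
r2 m[X13→φ0] = [0, 7, 3]
r2 m[X13→φ1] = [1, 3, 3]
r2 m[X13→φ3] = [1, 4, 0]
r2 m[X2→φ1] = [6, 3, 0]
r2 m[X2→φ3] = [0, 0, 7]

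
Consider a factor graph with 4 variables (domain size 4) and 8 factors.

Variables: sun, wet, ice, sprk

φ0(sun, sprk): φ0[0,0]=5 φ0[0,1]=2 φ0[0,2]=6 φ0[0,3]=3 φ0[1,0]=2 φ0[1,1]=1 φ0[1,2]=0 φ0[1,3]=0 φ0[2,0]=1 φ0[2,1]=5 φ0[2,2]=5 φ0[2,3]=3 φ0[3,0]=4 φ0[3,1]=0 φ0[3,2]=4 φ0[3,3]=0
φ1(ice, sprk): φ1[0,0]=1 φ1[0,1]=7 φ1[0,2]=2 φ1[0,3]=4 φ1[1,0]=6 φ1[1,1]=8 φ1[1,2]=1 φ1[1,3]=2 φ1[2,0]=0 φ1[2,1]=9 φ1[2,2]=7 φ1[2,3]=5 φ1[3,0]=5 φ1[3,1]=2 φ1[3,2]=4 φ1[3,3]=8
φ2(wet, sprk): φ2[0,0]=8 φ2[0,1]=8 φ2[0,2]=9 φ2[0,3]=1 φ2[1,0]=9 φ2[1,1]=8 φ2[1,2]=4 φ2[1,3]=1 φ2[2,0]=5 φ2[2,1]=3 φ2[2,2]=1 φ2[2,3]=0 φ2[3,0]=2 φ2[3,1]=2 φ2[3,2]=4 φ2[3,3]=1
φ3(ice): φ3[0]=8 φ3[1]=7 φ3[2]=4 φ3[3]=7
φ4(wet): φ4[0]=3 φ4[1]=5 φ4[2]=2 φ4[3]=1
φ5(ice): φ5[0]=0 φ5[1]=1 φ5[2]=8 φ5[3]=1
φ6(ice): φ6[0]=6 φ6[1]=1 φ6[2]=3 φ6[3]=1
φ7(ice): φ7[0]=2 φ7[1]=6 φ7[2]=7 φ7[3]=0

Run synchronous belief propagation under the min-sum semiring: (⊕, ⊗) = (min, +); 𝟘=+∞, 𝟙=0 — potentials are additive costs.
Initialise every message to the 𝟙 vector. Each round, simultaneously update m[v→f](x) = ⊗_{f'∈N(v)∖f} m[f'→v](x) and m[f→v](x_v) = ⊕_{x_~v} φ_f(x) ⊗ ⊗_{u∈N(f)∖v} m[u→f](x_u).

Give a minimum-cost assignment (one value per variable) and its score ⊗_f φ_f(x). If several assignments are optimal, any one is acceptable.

assignment: (sun=3, wet=3, ice=3, sprk=1); score = 14

init: all messages = 𝟙 over 4 values
r1 m[φ0→sun] = [2, 0, 1, 0]
r1 m[φ0→sprk] = [1, 0, 0, 0]
r1 m[φ1→ice] = [1, 1, 0, 2]
r1 m[φ1→sprk] = [0, 2, 1, 2]
r1 m[φ2→wet] = [1, 1, 0, 1]
r1 m[φ2→sprk] = [2, 2, 1, 0]
r1 m[φ3→ice] = [8, 7, 4, 7]
r1 m[φ4→wet] = [3, 5, 2, 1]
r1 m[φ5→ice] = [0, 1, 8, 1]
r1 m[φ6→ice] = [6, 1, 3, 1]
r1 m[φ7→ice] = [2, 6, 7, 0]
r1 m[sun→φ0] = [0, 0, 0, 0]
r1 m[wet→φ2] = [0, 0, 0, 0]
r1 m[wet→φ4] = [0, 0, 0, 0]
r1 m[ice→φ1] = [0, 0, 0, 0]
r1 m[ice→φ3] = [0, 0, 0, 0]
r1 m[ice→φ5] = [0, 0, 0, 0]
r1 m[ice→φ6] = [0, 0, 0, 0]
r1 m[ice→φ7] = [0, 0, 0, 0]
r1 m[sprk→φ0] = [0, 0, 0, 0]
r1 m[sprk→φ1] = [0, 0, 0, 0]
r1 m[sprk→φ2] = [0, 0, 0, 0]
r2 m[φ0→sun] = [2, 0, 1, 0]
r2 m[φ0→sprk] = [1, 0, 0, 0]
r2 m[φ1→ice] = [1, 1, 0, 2]
r2 m[φ1→sprk] = [0, 2, 1, 2]
r2 m[φ2→wet] = [1, 1, 0, 1]
r2 m[φ2→sprk] = [2, 2, 1, 0]
r2 m[φ3→ice] = [8, 7, 4, 7]
r2 m[φ4→wet] = [3, 5, 2, 1]
r2 m[φ5→ice] = [0, 1, 8, 1]
r2 m[φ6→ice] = [6, 1, 3, 1]
r2 m[φ7→ice] = [2, 6, 7, 0]
r2 m[sun→φ0] = [0, 0, 0, 0]
r2 m[wet→φ2] = [3, 5, 2, 1]
r2 m[wet→φ4] = [1, 1, 0, 1]
r2 m[ice→φ1] = [16, 15, 22, 9]
r2 m[ice→φ3] = [9, 9, 18, 4]
r2 m[ice→φ5] = [17, 15, 14, 10]
r2 m[ice→φ6] = [11, 15, 19, 10]
r2 m[ice→φ7] = [15, 10, 15, 11]
r2 m[sprk→φ0] = [2, 4, 2, 2]
r2 m[sprk→φ1] = [3, 2, 1, 0]
r2 m[sprk→φ2] = [1, 2, 1, 2]
r3 m[φ0→sun] = [5, 2, 3, 2]
r3 m[φ0→sprk] = [1, 0, 0, 0]
r3 m[φ1→ice] = [3, 2, 3, 4]
r3 m[φ1→sprk] = [14, 11, 13, 17]
r3 m[φ2→wet] = [3, 3, 2, 3]
r3 m[φ2→sprk] = [3, 3, 3, 2]
r3 m[φ3→ice] = [8, 7, 4, 7]
r3 m[φ4→wet] = [3, 5, 2, 1]
r3 m[φ5→ice] = [0, 1, 8, 1]
r3 m[φ6→ice] = [6, 1, 3, 1]
r3 m[φ7→ice] = [2, 6, 7, 0]
r3 m[sun→φ0] = [0, 0, 0, 0]
r3 m[wet→φ2] = [3, 5, 2, 1]
r3 m[wet→φ4] = [1, 1, 0, 1]
r3 m[ice→φ1] = [16, 15, 22, 9]
r3 m[ice→φ3] = [9, 9, 18, 4]
r3 m[ice→φ5] = [17, 15, 14, 10]
r3 m[ice→φ6] = [11, 15, 19, 10]
r3 m[ice→φ7] = [15, 10, 15, 11]
r3 m[sprk→φ0] = [2, 4, 2, 2]
r3 m[sprk→φ1] = [3, 2, 1, 0]
r3 m[sprk→φ2] = [1, 2, 1, 2]
r4 m[φ0→sun] = [5, 2, 3, 2]
r4 m[φ0→sprk] = [1, 0, 0, 0]
r4 m[φ1→ice] = [3, 2, 3, 4]
r4 m[φ1→sprk] = [14, 11, 13, 17]
r4 m[φ2→wet] = [3, 3, 2, 3]
r4 m[φ2→sprk] = [3, 3, 3, 2]
r4 m[φ3→ice] = [8, 7, 4, 7]
r4 m[φ4→wet] = [3, 5, 2, 1]
r4 m[φ5→ice] = [0, 1, 8, 1]
r4 m[φ6→ice] = [6, 1, 3, 1]
r4 m[φ7→ice] = [2, 6, 7, 0]
r4 m[sun→φ0] = [0, 0, 0, 0]
r4 m[wet→φ2] = [3, 5, 2, 1]
r4 m[wet→φ4] = [3, 3, 2, 3]
r4 m[ice→φ1] = [16, 15, 22, 9]
r4 m[ice→φ3] = [11, 10, 21, 6]
r4 m[ice→φ5] = [19, 16, 17, 12]
r4 m[ice→φ6] = [13, 16, 22, 12]
r4 m[ice→φ7] = [17, 11, 18, 13]
r4 m[sprk→φ0] = [17, 14, 16, 19]
r4 m[sprk→φ1] = [4, 3, 3, 2]
r4 m[sprk→φ2] = [15, 11, 13, 17]
r5 m[φ0→sun] = [16, 15, 18, 14]
r5 m[φ0→sprk] = [1, 0, 0, 0]
r5 m[φ1→ice] = [5, 4, 4, 5]
r5 m[φ1→sprk] = [14, 11, 13, 17]
r5 m[φ2→wet] = [18, 17, 14, 13]
r5 m[φ2→sprk] = [3, 3, 3, 2]
r5 m[φ3→ice] = [8, 7, 4, 7]
r5 m[φ4→wet] = [3, 5, 2, 1]
r5 m[φ5→ice] = [0, 1, 8, 1]
r5 m[φ6→ice] = [6, 1, 3, 1]
r5 m[φ7→ice] = [2, 6, 7, 0]
r5 m[sun→φ0] = [0, 0, 0, 0]
r5 m[wet→φ2] = [3, 5, 2, 1]
r5 m[wet→φ4] = [3, 3, 2, 3]
r5 m[ice→φ1] = [16, 15, 22, 9]
r5 m[ice→φ3] = [11, 10, 21, 6]
r5 m[ice→φ5] = [19, 16, 17, 12]
r5 m[ice→φ6] = [13, 16, 22, 12]
r5 m[ice→φ7] = [17, 11, 18, 13]
r5 m[sprk→φ0] = [17, 14, 16, 19]
r5 m[sprk→φ1] = [4, 3, 3, 2]
r5 m[sprk→φ2] = [15, 11, 13, 17]
r6 m[φ0→sun] = [16, 15, 18, 14]
r6 m[φ0→sprk] = [1, 0, 0, 0]
r6 m[φ1→ice] = [5, 4, 4, 5]
r6 m[φ1→sprk] = [14, 11, 13, 17]
r6 m[φ2→wet] = [18, 17, 14, 13]
r6 m[φ2→sprk] = [3, 3, 3, 2]
r6 m[φ3→ice] = [8, 7, 4, 7]
r6 m[φ4→wet] = [3, 5, 2, 1]
r6 m[φ5→ice] = [0, 1, 8, 1]
r6 m[φ6→ice] = [6, 1, 3, 1]
r6 m[φ7→ice] = [2, 6, 7, 0]
r6 m[sun→φ0] = [0, 0, 0, 0]
r6 m[wet→φ2] = [3, 5, 2, 1]
r6 m[wet→φ4] = [18, 17, 14, 13]
r6 m[ice→φ1] = [16, 15, 22, 9]
r6 m[ice→φ3] = [13, 12, 22, 7]
r6 m[ice→φ5] = [21, 18, 18, 13]
r6 m[ice→φ6] = [15, 18, 23, 13]
r6 m[ice→φ7] = [19, 13, 19, 14]
r6 m[sprk→φ0] = [17, 14, 16, 19]
r6 m[sprk→φ1] = [4, 3, 3, 2]
r6 m[sprk→φ2] = [15, 11, 13, 17]
r7 m[φ0→sun] = [16, 15, 18, 14]
r7 m[φ0→sprk] = [1, 0, 0, 0]
r7 m[φ1→ice] = [5, 4, 4, 5]
r7 m[φ1→sprk] = [14, 11, 13, 17]
r7 m[φ2→wet] = [18, 17, 14, 13]
r7 m[φ2→sprk] = [3, 3, 3, 2]
r7 m[φ3→ice] = [8, 7, 4, 7]
r7 m[φ4→wet] = [3, 5, 2, 1]
r7 m[φ5→ice] = [0, 1, 8, 1]
r7 m[φ6→ice] = [6, 1, 3, 1]
r7 m[φ7→ice] = [2, 6, 7, 0]
r7 m[sun→φ0] = [0, 0, 0, 0]
r7 m[wet→φ2] = [3, 5, 2, 1]
r7 m[wet→φ4] = [18, 17, 14, 13]
r7 m[ice→φ1] = [16, 15, 22, 9]
r7 m[ice→φ3] = [13, 12, 22, 7]
r7 m[ice→φ5] = [21, 18, 18, 13]
r7 m[ice→φ6] = [15, 18, 23, 13]
r7 m[ice→φ7] = [19, 13, 19, 14]
r7 m[sprk→φ0] = [17, 14, 16, 19]
r7 m[sprk→φ1] = [4, 3, 3, 2]
r7 m[sprk→φ2] = [15, 11, 13, 17]
fixed point reached at round 7
traceback from sun: (sun=3, wet=3, ice=3, sprk=1), score=14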